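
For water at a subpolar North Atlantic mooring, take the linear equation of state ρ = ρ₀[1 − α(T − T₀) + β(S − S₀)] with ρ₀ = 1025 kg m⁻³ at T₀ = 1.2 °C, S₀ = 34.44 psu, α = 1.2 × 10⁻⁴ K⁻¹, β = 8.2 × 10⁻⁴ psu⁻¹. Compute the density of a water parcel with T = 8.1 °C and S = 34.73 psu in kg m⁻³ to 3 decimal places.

1024.395 kg m⁻³

T − T₀ = +6.9 K, S − S₀ = +0.29 psu.
Bracket = 1 − α·(+6.9) + β·(+0.29) = 1 + (-5.902 × 10⁻⁴) = 0.9994098.
ρ = 1025 × 0.9994098 = 1024.395 kg m⁻³.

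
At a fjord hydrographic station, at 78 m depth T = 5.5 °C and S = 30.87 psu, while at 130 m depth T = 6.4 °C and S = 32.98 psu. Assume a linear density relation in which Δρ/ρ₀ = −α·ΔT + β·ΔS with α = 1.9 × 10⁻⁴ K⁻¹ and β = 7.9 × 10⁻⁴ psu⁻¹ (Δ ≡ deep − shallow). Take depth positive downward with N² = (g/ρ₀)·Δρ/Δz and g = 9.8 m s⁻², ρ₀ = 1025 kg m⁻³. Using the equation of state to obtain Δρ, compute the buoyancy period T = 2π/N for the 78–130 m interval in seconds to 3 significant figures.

ΔT = +0.9 K, ΔS = +2.11 psu (deep − shallow).
Δρ/ρ₀ = −αΔT + βΔS = -1.71 × 10⁻⁴ + 1.6669 × 10⁻³ = 1.4959 × 10⁻³, so Δρ ≈ 1.533 kg m⁻³.
N² = (g/ρ₀)·Δρ/Δz = g·(Δρ/ρ₀)/Δz = 9.8 × 1.4959 × 10⁻³ / 52 = 2.8192 × 10⁻⁴ s⁻².
N = √(2.8192 × 10⁻⁴) = 0.016790 rad s⁻¹ → T = 2π/N = 374.22 s ≈ 374 s.

374 s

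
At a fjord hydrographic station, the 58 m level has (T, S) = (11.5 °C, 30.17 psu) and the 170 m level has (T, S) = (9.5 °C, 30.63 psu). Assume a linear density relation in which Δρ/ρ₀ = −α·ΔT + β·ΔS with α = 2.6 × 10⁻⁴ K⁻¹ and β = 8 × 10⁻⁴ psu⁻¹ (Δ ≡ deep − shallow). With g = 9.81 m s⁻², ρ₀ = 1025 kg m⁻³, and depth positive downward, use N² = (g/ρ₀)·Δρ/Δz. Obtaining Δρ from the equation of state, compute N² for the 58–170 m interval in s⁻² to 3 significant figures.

7.78 × 10⁻⁵ s⁻²

ΔT = -2.0 K, ΔS = +0.46 psu (deep − shallow).
Δρ/ρ₀ = −αΔT + βΔS = 5.20 × 10⁻⁴ + 3.68 × 10⁻⁴ = 8.88 × 10⁻⁴, so Δρ ≈ 0.9102 kg m⁻³.
N² = (g/ρ₀)·Δρ/Δz = g·(Δρ/ρ₀)/Δz = 9.81 × 8.88 × 10⁻⁴ / 112 = 7.7779 × 10⁻⁵ s⁻² ≈ 7.78 × 10⁻⁵ s⁻².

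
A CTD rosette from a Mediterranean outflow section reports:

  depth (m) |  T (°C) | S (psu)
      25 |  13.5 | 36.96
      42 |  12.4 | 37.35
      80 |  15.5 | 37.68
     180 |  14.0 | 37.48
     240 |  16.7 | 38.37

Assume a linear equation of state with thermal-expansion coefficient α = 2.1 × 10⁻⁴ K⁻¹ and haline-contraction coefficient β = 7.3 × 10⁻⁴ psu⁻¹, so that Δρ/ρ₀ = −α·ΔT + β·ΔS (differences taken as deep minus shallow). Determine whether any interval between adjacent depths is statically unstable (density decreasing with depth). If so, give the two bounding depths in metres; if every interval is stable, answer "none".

Evaluate Δρ/ρ₀ = −αΔT + βΔS across each adjacent pair:
  25–42 m: −αΔT+βΔS = −(2.1 × 10⁻⁴)(-1.1)+(7.3 × 10⁻⁴)(+0.39) = 5.2 × 10⁻⁴ → stable
  42–80 m: −αΔT+βΔS = −(2.1 × 10⁻⁴)(+3.1)+(7.3 × 10⁻⁴)(+0.33) = -4.1 × 10⁻⁴ → UNSTABLE
  80–180 m: −αΔT+βΔS = −(2.1 × 10⁻⁴)(-1.5)+(7.3 × 10⁻⁴)(-0.20) = 1.7 × 10⁻⁴ → stable
  180–240 m: −αΔT+βΔS = −(2.1 × 10⁻⁴)(+2.7)+(7.3 × 10⁻⁴)(+0.89) = 8.3 × 10⁻⁵ → stable
The 42–80 m interval has Δρ < 0: lighter water underlies denser water.

42–80 m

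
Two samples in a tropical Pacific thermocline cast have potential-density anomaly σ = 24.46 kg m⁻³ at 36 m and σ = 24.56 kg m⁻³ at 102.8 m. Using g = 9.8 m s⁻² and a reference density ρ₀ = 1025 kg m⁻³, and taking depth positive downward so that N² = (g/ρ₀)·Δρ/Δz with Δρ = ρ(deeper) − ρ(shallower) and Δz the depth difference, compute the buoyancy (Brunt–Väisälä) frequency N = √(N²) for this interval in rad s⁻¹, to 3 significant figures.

3.78 × 10⁻³ rad s⁻¹

Δρ = 1024.56 − 1024.46 = 0.10 kg m⁻³ over Δz = 102.8 − 36 = 66.8 m.
N² = (9.8/1025) × (0.10/66.8) = 1.4313 × 10⁻⁵ s⁻².
N = √(1.4313 × 10⁻⁵) = 3.7833 × 10⁻³ rad s⁻¹ ≈ 3.78 × 10⁻³ rad s⁻¹.
A positive N² confirms static stability across the interval.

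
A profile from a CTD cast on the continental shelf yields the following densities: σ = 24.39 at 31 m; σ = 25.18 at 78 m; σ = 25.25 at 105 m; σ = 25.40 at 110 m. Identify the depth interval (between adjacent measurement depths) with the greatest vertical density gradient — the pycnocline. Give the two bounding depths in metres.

Compute the density gradient over each adjacent pair:
  31–78 m: Δρ/Δz = 0.79/47 = 0.017 kg m⁻⁴
  78–105 m: Δρ/Δz = 0.07/27 = 2.6 × 10⁻³ kg m⁻⁴
  105–110 m: Δρ/Δz = 0.15/5 = 0.030 kg m⁻⁴
The largest gradient is in the 105–110 m interval — the pycnocline.

105–110 m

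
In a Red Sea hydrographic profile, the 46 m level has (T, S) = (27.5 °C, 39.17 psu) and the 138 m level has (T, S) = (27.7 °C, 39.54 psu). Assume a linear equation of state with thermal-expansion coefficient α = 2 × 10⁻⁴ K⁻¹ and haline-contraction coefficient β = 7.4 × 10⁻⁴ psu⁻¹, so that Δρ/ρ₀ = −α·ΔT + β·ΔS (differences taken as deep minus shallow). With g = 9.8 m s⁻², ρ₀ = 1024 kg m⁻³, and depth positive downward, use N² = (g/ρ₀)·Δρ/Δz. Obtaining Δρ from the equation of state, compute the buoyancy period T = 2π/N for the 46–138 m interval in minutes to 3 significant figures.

21.0 min

ΔT = +0.2 K, ΔS = +0.37 psu (deep − shallow).
Δρ/ρ₀ = −αΔT + βΔS = -4.00 × 10⁻⁵ + 2.738 × 10⁻⁴ = 2.338 × 10⁻⁴, so Δρ ≈ 0.2394 kg m⁻³.
N² = (g/ρ₀)·Δρ/Δz = g·(Δρ/ρ₀)/Δz = 9.8 × 2.338 × 10⁻⁴ / 92 = 2.4905 × 10⁻⁵ s⁻².
N = √(2.4905 × 10⁻⁵) = 4.9905 × 10⁻³ rad s⁻¹ → T = 2π/N = 1.2590 × 10³ s = 20.983 min ≈ 21.0 min.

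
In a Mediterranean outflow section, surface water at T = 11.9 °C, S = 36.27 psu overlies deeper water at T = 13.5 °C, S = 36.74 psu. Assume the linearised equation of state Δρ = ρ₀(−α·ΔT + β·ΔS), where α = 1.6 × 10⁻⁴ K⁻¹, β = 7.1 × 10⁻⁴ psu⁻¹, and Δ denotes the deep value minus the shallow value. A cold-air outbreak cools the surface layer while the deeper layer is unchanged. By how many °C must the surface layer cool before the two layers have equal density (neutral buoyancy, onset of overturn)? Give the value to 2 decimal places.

Neutral buoyancy requires Δρ = 0, i.e. −α(T_deep − T_surf′) + β(S_deep − S_surf) = 0.
T_surf′ = T_deep − (β/α)·ΔS = 13.5 − (7.1 × 10⁻⁴/1.6 × 10⁻⁴)·(+0.47) = 11.4144 °C.
Cooling required: 11.9 − (11.4144) = 0.4856 °C.

0.49 °C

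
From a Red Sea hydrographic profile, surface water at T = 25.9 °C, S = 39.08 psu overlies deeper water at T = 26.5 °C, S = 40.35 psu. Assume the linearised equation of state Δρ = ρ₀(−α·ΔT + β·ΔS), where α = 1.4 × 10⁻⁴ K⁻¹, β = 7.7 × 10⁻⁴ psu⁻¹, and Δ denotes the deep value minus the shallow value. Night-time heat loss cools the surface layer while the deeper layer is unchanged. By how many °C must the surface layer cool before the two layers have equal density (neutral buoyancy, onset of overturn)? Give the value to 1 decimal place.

Neutral buoyancy requires Δρ = 0, i.e. −α(T_deep − T_surf′) + β(S_deep − S_surf) = 0.
T_surf′ = T_deep − (β/α)·ΔS = 26.5 − (7.7 × 10⁻⁴/1.4 × 10⁻⁴)·(+1.27) = 19.515 °C.
Cooling required: 25.9 − (19.515) = 6.385 °C.

6.4 °C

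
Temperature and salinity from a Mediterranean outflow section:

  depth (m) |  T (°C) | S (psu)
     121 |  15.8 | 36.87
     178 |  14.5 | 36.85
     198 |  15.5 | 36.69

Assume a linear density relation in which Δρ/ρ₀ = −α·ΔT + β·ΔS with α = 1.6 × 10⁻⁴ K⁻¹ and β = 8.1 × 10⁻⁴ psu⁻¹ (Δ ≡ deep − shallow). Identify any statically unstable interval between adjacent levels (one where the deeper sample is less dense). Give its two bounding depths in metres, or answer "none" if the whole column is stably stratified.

Evaluate Δρ/ρ₀ = −αΔT + βΔS across each adjacent pair:
  121–178 m: −αΔT+βΔS = −(1.6 × 10⁻⁴)(-1.3)+(8.1 × 10⁻⁴)(-0.02) = 1.9 × 10⁻⁴ → stable
  178–198 m: −αΔT+βΔS = −(1.6 × 10⁻⁴)(+1.0)+(8.1 × 10⁻⁴)(-0.16) = -2.9 × 10⁻⁴ → UNSTABLE
The 178–198 m interval has Δρ < 0: lighter water underlies denser water.

178–198 m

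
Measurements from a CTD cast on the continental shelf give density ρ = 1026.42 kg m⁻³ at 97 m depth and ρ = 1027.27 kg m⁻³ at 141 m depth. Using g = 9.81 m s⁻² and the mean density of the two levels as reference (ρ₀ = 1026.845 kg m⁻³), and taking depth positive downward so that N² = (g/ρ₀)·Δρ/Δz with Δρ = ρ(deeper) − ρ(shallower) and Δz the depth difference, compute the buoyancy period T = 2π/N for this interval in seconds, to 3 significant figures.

Δρ = 1027.27 − 1026.42 = 0.85 kg m⁻³ over Δz = 141 − 97 = 44 m.
N² = (9.81/1026.845) × (0.85/44) = 1.8456 × 10⁻⁴ s⁻².
N = √(1.8456 × 10⁻⁴) = 0.013585 rad s⁻¹, so T = 2π/N = 462.51 s ≈ 463 s.

463 s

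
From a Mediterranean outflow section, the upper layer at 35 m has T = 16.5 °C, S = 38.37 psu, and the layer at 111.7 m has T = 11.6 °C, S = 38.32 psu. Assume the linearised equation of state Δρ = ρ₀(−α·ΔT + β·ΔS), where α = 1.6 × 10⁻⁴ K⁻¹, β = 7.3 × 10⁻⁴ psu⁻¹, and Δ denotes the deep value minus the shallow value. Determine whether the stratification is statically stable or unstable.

stable

ΔT = 11.6 − 16.5 = -4.9 K and ΔS = 38.32 − 38.37 = -0.05 psu (deep − shallow).
−αΔT = 7.84 × 10⁻⁴; βΔS = -3.65 × 10⁻⁵; sum Δρ/ρ₀ = 7.475 × 10⁻⁴.
Δρ/ρ₀ > 0, so Δρ > 0: deeper water is denser → statically stable.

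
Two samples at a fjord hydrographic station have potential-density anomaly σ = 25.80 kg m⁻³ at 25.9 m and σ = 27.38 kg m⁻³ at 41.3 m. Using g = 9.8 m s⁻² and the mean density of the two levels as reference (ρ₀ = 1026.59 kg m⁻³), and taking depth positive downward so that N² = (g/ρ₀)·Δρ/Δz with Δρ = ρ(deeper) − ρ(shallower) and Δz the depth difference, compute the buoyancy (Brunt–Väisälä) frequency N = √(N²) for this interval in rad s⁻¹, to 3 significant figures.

Δρ = 1027.38 − 1025.80 = 1.58 kg m⁻³ over Δz = 41.3 − 25.9 = 15.4 m.
N² = (9.8/1026.59) × (1.58/15.4) = 9.7941 × 10⁻⁴ s⁻².
N = √(9.7941 × 10⁻⁴) = 0.031296 rad s⁻¹ ≈ 0.0313 rad s⁻¹.

0.0313 rad s⁻¹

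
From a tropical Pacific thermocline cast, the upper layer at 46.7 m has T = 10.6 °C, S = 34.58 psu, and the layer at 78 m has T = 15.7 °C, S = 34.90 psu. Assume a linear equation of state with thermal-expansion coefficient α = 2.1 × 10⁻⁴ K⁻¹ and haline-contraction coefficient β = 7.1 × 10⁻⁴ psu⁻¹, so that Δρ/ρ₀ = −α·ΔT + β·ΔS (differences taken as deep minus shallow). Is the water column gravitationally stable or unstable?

unstable

ΔT = 15.7 − 10.6 = +5.1 K and ΔS = 34.90 − 34.58 = +0.32 psu (deep − shallow).
−αΔT = -1.071 × 10⁻³; βΔS = 2.272 × 10⁻⁴; sum Δρ/ρ₀ = -8.438 × 10⁻⁴.
Δρ/ρ₀ < 0, so Δρ < 0: deeper water is lighter → statically unstable; the column would overturn.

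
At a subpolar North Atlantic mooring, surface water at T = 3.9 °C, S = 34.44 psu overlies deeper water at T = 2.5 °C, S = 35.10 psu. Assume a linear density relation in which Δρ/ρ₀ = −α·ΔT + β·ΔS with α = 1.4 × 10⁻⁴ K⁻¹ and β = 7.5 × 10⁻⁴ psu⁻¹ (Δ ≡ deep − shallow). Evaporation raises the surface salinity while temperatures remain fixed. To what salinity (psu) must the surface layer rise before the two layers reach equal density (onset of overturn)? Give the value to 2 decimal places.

35.36 psu

Neutral buoyancy requires −α(T_deep − T_surf) + β(S_deep − S_surf′) = 0.
S_surf′ = S_deep − (α/β)·ΔT = 35.10 − (1.4 × 10⁻⁴/7.5 × 10⁻⁴)·(-1.4) = 35.3613 psu.
Increase required: 35.3613 − 34.44 = 0.9213 psu.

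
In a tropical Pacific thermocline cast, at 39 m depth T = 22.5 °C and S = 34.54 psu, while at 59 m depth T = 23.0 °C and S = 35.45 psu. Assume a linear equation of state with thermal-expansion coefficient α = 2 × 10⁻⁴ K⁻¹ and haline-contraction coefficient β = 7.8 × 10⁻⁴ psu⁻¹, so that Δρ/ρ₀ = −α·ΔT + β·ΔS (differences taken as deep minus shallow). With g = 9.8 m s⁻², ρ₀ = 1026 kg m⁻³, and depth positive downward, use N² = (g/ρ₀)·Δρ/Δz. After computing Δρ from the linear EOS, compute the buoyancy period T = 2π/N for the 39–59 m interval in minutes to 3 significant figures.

ΔT = +0.5 K, ΔS = +0.91 psu (deep − shallow).
Δρ/ρ₀ = −αΔT + βΔS = -1.00 × 10⁻⁴ + 7.098 × 10⁻⁴ = 6.098 × 10⁻⁴, so Δρ ≈ 0.6257 kg m⁻³.
N² = (g/ρ₀)·Δρ/Δz = g·(Δρ/ρ₀)/Δz = 9.8 × 6.098 × 10⁻⁴ / 20 = 2.9880 × 10⁻⁴ s⁻².
N = √(2.9880 × 10⁻⁴) = 0.017286 rad s⁻¹ → T = 2π/N = 363.48 s = 6.0580 min ≈ 6.06 min.

6.06 min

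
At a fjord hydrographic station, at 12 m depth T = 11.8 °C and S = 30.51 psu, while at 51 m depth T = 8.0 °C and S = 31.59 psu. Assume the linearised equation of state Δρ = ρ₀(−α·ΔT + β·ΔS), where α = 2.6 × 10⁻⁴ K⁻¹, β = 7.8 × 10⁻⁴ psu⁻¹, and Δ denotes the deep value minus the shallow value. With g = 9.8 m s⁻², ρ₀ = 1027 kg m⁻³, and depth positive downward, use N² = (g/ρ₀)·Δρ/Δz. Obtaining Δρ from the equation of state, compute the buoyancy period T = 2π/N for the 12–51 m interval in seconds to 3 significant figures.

293 s

ΔT = -3.8 K, ΔS = +1.08 psu (deep − shallow).
Δρ/ρ₀ = −αΔT + βΔS = 9.88 × 10⁻⁴ + 8.424 × 10⁻⁴ = 1.8304 × 10⁻³, so Δρ ≈ 1.880 kg m⁻³.
N² = (g/ρ₀)·Δρ/Δz = g·(Δρ/ρ₀)/Δz = 9.8 × 1.8304 × 10⁻³ / 39 = 4.5995 × 10⁻⁴ s⁻².
N = √(4.5995 × 10⁻⁴) = 0.021446 rad s⁻¹ → T = 2π/N = 292.98 s ≈ 293 s.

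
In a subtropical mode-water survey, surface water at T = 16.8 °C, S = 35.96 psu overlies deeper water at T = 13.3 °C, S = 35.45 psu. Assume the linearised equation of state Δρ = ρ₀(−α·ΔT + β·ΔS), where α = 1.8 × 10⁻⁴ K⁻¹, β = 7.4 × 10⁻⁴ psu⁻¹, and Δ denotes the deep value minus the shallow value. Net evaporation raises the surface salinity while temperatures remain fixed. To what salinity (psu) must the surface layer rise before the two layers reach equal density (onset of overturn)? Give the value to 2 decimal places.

36.30 psu

Neutral buoyancy requires −α(T_deep − T_surf) + β(S_deep − S_surf′) = 0.
S_surf′ = S_deep − (α/β)·ΔT = 35.45 − (1.8 × 10⁻⁴/7.4 × 10⁻⁴)·(-3.5) = 36.3014 psu.
Increase required: 36.3014 − 35.96 = 0.3414 psu.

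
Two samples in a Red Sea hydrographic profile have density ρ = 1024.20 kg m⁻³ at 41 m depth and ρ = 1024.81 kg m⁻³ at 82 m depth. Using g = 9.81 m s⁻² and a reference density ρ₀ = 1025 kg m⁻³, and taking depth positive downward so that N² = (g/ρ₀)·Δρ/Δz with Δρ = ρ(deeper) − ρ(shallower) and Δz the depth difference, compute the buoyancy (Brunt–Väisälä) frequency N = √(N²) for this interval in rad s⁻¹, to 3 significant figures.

Δρ = 1024.81 − 1024.20 = 0.61 kg m⁻³ over Δz = 82 − 41 = 41 m.
N² = (9.81/1025) × (0.61/41) = 1.4239 × 10⁻⁴ s⁻².
N = √(1.4239 × 10⁻⁴) = 0.011933 rad s⁻¹ ≈ 0.0119 rad s⁻¹.
A positive N² confirms static stability across the interval.

0.0119 rad s⁻¹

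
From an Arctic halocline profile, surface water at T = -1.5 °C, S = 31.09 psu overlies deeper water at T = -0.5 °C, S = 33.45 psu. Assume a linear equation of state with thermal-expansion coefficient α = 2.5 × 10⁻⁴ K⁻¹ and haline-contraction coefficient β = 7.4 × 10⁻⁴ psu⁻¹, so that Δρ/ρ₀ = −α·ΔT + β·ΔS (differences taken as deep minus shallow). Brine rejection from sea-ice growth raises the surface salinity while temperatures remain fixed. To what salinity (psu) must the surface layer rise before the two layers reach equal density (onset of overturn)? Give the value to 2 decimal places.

33.11 psu

Neutral buoyancy requires −α(T_deep − T_surf) + β(S_deep − S_surf′) = 0.
S_surf′ = S_deep − (α/β)·ΔT = 33.45 − (2.5 × 10⁻⁴/7.4 × 10⁻⁴)·(+1.0) = 33.1122 psu.
Increase required: 33.1122 − 31.09 = 2.0222 psu.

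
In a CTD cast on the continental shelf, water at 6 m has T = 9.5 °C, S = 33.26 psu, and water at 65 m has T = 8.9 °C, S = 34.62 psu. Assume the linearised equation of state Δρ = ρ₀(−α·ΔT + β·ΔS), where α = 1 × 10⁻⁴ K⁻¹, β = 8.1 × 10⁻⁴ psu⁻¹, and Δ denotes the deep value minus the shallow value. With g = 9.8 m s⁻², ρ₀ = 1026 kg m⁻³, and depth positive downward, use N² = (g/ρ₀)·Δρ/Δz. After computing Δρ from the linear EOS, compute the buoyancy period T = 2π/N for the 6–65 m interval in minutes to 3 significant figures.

7.54 min

ΔT = -0.6 K, ΔS = +1.36 psu (deep − shallow).
Δρ/ρ₀ = −αΔT + βΔS = 6.00 × 10⁻⁵ + 1.1016 × 10⁻³ = 1.1616 × 10⁻³, so Δρ ≈ 1.192 kg m⁻³.
N² = (g/ρ₀)·Δρ/Δz = g·(Δρ/ρ₀)/Δz = 9.8 × 1.1616 × 10⁻³ / 59 = 1.9294 × 10⁻⁴ s⁻².
N = √(1.9294 × 10⁻⁴) = 0.013890 rad s⁻¹ → T = 2π/N = 452.35 s = 7.5392 min ≈ 7.54 min.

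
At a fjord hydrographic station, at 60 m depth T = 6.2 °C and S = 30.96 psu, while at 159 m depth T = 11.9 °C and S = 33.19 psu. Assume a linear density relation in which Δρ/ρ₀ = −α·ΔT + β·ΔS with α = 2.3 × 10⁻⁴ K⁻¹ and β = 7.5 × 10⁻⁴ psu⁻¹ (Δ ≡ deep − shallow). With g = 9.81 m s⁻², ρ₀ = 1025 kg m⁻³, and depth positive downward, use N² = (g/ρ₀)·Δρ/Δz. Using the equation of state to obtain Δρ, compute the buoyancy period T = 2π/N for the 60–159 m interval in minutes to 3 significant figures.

ΔT = +5.7 K, ΔS = +2.23 psu (deep − shallow).
Δρ/ρ₀ = −αΔT + βΔS = -1.311 × 10⁻³ + 1.6725 × 10⁻³ = 3.615 × 10⁻⁴, so Δρ ≈ 0.3705 kg m⁻³.
N² = (g/ρ₀)·Δρ/Δz = g·(Δρ/ρ₀)/Δz = 9.81 × 3.615 × 10⁻⁴ / 99 = 3.5821 × 10⁻⁵ s⁻².
N = √(3.5821 × 10⁻⁵) = 5.9851 × 10⁻³ rad s⁻¹ → T = 2π/N = 1.0498 × 10³ s = 17.497 min ≈ 17.5 min.

17.5 min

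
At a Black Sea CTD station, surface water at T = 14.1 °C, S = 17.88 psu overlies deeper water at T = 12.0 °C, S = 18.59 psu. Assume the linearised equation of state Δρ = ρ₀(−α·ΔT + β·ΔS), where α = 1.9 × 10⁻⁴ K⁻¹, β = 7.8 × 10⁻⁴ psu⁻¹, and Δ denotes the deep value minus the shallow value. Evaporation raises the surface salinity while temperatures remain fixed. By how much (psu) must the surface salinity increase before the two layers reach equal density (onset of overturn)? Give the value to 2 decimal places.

Neutral buoyancy requires −α(T_deep − T_surf) + β(S_deep − S_surf′) = 0.
S_surf′ = S_deep − (α/β)·ΔT = 18.59 − (1.9 × 10⁻⁴/7.8 × 10⁻⁴)·(-2.1) = 19.1015 psu.
Increase required: 19.1015 − 17.88 = 1.2215 psu.

1.22 psu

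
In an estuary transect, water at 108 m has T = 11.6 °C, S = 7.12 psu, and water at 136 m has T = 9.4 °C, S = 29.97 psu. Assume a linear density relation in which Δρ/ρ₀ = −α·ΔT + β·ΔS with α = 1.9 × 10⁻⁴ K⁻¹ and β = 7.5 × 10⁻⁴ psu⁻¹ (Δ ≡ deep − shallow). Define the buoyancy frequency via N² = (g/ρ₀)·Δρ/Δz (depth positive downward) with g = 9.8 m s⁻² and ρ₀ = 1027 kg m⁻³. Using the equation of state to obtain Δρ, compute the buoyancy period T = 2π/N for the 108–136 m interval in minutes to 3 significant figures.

ΔT = -2.2 K, ΔS = +22.85 psu (deep − shallow).
Δρ/ρ₀ = −αΔT + βΔS = 4.18 × 10⁻⁴ + 0.0171375 = 0.0175555, so Δρ ≈ 18.03 kg m⁻³.
N² = (g/ρ₀)·Δρ/Δz = g·(Δρ/ρ₀)/Δz = 9.8 × 0.0175555 / 28 = 6.1444 × 10⁻³ s⁻².
N = √(6.1444 × 10⁻³) = 0.078386 rad s⁻¹ → T = 2π/N = 80.157 s = 1.3359 min ≈ 1.34 min.

1.34 min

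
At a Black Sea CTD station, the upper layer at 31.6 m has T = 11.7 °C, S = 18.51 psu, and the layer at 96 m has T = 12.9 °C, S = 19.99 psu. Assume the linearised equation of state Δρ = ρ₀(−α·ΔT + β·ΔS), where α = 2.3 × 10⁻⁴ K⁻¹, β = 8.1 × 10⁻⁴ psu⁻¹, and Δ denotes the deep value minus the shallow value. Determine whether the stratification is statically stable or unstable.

stable

ΔT = 12.9 − 11.7 = +1.2 K and ΔS = 19.99 − 18.51 = +1.48 psu (deep − shallow).
−αΔT = -2.76 × 10⁻⁴; βΔS = 1.1988 × 10⁻³; sum Δρ/ρ₀ = 9.228 × 10⁻⁴.
Δρ/ρ₀ > 0, so Δρ > 0: deeper water is denser → statically stable.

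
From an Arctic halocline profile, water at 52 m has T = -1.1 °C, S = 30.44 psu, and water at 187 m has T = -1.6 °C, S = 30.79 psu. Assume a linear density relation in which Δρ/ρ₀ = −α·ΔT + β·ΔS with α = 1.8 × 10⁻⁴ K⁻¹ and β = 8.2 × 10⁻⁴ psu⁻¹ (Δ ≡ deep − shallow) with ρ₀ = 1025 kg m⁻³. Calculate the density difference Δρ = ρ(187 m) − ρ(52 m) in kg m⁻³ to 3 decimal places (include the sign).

+0.386 kg m⁻³

ΔT = -0.5 K, ΔS = +0.35 psu (deep − shallow).
Δρ/ρ₀ = −(1.8 × 10⁻⁴)(-0.5) + (8.2 × 10⁻⁴)(+0.35) = 3.77 × 10⁻⁴.
Δρ = 1025 × (3.77 × 10⁻⁴) = +0.386 kg m⁻³.
Positive Δρ: denser below, stable.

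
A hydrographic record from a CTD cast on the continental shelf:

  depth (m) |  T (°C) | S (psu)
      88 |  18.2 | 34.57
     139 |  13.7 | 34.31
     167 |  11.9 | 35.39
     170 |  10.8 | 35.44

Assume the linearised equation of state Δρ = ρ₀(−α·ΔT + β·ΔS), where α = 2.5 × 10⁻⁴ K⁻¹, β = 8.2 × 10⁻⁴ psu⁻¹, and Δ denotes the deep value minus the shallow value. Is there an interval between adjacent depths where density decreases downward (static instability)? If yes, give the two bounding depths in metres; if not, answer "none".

none

Evaluate Δρ/ρ₀ = −αΔT + βΔS across each adjacent pair:
  88–139 m: −αΔT+βΔS = −(2.5 × 10⁻⁴)(-4.5)+(8.2 × 10⁻⁴)(-0.26) = 9.1 × 10⁻⁴ → stable
  139–167 m: −αΔT+βΔS = −(2.5 × 10⁻⁴)(-1.8)+(8.2 × 10⁻⁴)(+1.08) = 1.3 × 10⁻³ → stable
  167–170 m: −αΔT+βΔS = −(2.5 × 10⁻⁴)(-1.1)+(8.2 × 10⁻⁴)(+0.05) = 3.2 × 10⁻⁴ → stable
Every interval has Δρ > 0: the column is stably stratified throughout.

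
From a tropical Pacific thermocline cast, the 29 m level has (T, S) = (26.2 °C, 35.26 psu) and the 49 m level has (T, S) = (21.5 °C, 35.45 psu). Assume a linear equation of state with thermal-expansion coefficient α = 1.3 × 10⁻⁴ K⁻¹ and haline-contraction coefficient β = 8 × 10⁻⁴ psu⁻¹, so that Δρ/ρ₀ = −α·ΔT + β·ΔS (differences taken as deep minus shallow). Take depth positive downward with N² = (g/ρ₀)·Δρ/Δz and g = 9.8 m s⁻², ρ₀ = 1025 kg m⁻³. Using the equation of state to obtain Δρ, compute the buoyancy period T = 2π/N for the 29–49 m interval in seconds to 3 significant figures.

ΔT = -4.7 K, ΔS = +0.19 psu (deep − shallow).
Δρ/ρ₀ = −αΔT + βΔS = 6.11 × 10⁻⁴ + 1.52 × 10⁻⁴ = 7.63 × 10⁻⁴, so Δρ ≈ 0.7821 kg m⁻³.
N² = (g/ρ₀)·Δρ/Δz = g·(Δρ/ρ₀)/Δz = 9.8 × 7.63 × 10⁻⁴ / 20 = 3.7387 × 10⁻⁴ s⁻².
N = √(3.7387 × 10⁻⁴) = 0.019336 rad s⁻¹ → T = 2π/N = 324.95 s ≈ 325 s.

325 s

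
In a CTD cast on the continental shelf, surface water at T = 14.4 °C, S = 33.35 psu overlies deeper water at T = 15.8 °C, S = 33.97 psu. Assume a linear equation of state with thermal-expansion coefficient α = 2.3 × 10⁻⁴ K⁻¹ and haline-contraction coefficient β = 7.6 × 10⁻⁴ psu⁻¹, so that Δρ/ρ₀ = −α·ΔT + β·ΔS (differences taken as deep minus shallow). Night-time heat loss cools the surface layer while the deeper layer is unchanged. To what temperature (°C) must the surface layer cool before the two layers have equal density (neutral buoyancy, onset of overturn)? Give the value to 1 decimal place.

Neutral buoyancy requires Δρ = 0, i.e. −α(T_deep − T_surf′) + β(S_deep − S_surf) = 0.
T_surf′ = T_deep − (β/α)·ΔS = 15.8 − (7.6 × 10⁻⁴/2.3 × 10⁻⁴)·(+0.62) = 13.751 °C.
Cooling required: 14.4 − (13.751) = 0.649 °C.

13.8 °C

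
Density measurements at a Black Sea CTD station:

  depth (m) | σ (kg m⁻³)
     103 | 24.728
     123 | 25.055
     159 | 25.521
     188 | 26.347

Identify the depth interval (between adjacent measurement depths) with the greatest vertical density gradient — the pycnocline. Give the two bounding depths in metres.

159–188 m

Compute the density gradient over each adjacent pair:
  103–123 m: Δρ/Δz = 0.327/20 = 0.016 kg m⁻⁴
  123–159 m: Δρ/Δz = 0.466/36 = 0.013 kg m⁻⁴
  159–188 m: Δρ/Δz = 0.826/29 = 0.028 kg m⁻⁴
The largest gradient is in the 159–188 m interval — the pycnocline.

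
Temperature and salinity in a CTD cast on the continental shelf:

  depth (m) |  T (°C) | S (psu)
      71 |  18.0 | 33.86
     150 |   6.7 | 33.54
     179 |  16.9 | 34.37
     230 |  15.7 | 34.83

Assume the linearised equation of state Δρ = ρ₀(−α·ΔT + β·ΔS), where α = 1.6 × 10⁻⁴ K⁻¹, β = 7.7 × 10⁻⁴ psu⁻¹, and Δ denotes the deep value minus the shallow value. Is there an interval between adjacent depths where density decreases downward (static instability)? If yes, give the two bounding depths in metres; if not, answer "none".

150–179 m

Evaluate Δρ/ρ₀ = −αΔT + βΔS across each adjacent pair:
  71–150 m: −αΔT+βΔS = −(1.6 × 10⁻⁴)(-11.3)+(7.7 × 10⁻⁴)(-0.32) = 1.6 × 10⁻³ → stable
  150–179 m: −αΔT+βΔS = −(1.6 × 10⁻⁴)(+10.2)+(7.7 × 10⁻⁴)(+0.83) = -9.9 × 10⁻⁴ → UNSTABLE
  179–230 m: −αΔT+βΔS = −(1.6 × 10⁻⁴)(-1.2)+(7.7 × 10⁻⁴)(+0.46) = 5.5 × 10⁻⁴ → stable
The 150–179 m interval has Δρ < 0: lighter water underlies denser water.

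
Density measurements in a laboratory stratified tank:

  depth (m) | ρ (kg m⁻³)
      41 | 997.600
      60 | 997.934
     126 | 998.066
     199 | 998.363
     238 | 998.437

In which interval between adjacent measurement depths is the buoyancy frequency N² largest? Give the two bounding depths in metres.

Compute the density gradient over each adjacent pair:
  41–60 m: Δρ/Δz = 0.334/19 = 0.018 kg m⁻⁴
  60–126 m: Δρ/Δz = 0.132/66 = 2.0 × 10⁻³ kg m⁻⁴
  126–199 m: Δρ/Δz = 0.297/73 = 4.1 × 10⁻³ kg m⁻⁴
  199–238 m: Δρ/Δz = 0.074/39 = 1.9 × 10⁻³ kg m⁻⁴
The largest gradient is in the 41–60 m interval — the pycnocline.

41–60 m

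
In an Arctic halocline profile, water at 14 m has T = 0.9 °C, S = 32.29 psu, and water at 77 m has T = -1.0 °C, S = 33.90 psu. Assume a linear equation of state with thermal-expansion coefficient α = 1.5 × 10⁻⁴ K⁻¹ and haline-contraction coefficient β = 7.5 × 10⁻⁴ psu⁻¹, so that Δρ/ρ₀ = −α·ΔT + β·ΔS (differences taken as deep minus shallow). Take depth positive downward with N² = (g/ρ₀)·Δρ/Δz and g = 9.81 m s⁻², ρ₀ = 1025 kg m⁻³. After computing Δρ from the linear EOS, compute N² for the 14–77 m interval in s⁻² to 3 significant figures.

ΔT = -1.9 K, ΔS = +1.61 psu (deep − shallow).
Δρ/ρ₀ = −αΔT + βΔS = 2.85 × 10⁻⁴ + 1.2075 × 10⁻³ = 1.4925 × 10⁻³, so Δρ ≈ 1.530 kg m⁻³.
N² = (g/ρ₀)·Δρ/Δz = g·(Δρ/ρ₀)/Δz = 9.81 × 1.4925 × 10⁻³ / 63 = 2.3240 × 10⁻⁴ s⁻² ≈ 2.32 × 10⁻⁴ s⁻².

2.32 × 10⁻⁴ s⁻²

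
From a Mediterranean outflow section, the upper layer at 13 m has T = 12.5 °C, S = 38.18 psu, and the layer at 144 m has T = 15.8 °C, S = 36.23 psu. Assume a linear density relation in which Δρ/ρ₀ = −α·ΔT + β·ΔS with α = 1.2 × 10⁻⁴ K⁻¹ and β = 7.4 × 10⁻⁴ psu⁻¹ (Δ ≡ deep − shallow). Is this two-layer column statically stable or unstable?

ΔT = 15.8 − 12.5 = +3.3 K and ΔS = 36.23 − 38.18 = -1.95 psu (deep − shallow).
−αΔT = -3.96 × 10⁻⁴; βΔS = -1.443 × 10⁻³; sum Δρ/ρ₀ = -1.839 × 10⁻³.
Δρ/ρ₀ < 0, so Δρ < 0: deeper water is lighter → statically unstable; the column would overturn.

unstable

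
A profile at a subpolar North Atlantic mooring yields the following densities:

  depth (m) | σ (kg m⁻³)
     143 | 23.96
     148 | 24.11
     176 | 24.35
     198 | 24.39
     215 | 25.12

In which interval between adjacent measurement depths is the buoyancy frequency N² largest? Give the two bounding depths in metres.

198–215 m

Compute the density gradient over each adjacent pair:
  143–148 m: Δρ/Δz = 0.15/5 = 0.030 kg m⁻⁴
  148–176 m: Δρ/Δz = 0.24/28 = 8.6 × 10⁻³ kg m⁻⁴
  176–198 m: Δρ/Δz = 0.04/22 = 1.8 × 10⁻³ kg m⁻⁴
  198–215 m: Δρ/Δz = 0.73/17 = 0.043 kg m⁻⁴
The largest gradient is in the 198–215 m interval — the pycnocline.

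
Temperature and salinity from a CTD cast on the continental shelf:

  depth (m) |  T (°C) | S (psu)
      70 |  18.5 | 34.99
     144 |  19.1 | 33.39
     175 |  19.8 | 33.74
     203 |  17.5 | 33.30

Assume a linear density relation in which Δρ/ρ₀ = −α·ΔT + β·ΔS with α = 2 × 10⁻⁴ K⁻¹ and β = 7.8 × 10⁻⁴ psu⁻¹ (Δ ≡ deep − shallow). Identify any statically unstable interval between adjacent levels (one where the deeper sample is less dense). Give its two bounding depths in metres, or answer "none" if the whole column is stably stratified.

70–144 m

Evaluate Δρ/ρ₀ = −αΔT + βΔS across each adjacent pair:
  70–144 m: −αΔT+βΔS = −(2 × 10⁻⁴)(+0.6)+(7.8 × 10⁻⁴)(-1.60) = -1.4 × 10⁻³ → UNSTABLE
  144–175 m: −αΔT+βΔS = −(2 × 10⁻⁴)(+0.7)+(7.8 × 10⁻⁴)(+0.35) = 1.3 × 10⁻⁴ → stable
  175–203 m: −αΔT+βΔS = −(2 × 10⁻⁴)(-2.3)+(7.8 × 10⁻⁴)(-0.44) = 1.2 × 10⁻⁴ → stable
The 70–144 m interval has Δρ < 0: lighter water underlies denser water.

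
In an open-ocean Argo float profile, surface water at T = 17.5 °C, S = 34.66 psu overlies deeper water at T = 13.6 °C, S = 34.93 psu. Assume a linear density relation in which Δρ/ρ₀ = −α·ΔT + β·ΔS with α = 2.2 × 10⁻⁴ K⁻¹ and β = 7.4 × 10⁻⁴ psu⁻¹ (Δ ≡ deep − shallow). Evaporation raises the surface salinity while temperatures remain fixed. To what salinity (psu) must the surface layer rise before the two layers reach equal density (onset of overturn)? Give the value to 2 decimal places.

36.09 psu

Neutral buoyancy requires −α(T_deep − T_surf) + β(S_deep − S_surf′) = 0.
S_surf′ = S_deep − (α/β)·ΔT = 34.93 − (2.2 × 10⁻⁴/7.4 × 10⁻⁴)·(-3.9) = 36.0895 psu.
Increase required: 36.0895 − 34.66 = 1.4295 psu.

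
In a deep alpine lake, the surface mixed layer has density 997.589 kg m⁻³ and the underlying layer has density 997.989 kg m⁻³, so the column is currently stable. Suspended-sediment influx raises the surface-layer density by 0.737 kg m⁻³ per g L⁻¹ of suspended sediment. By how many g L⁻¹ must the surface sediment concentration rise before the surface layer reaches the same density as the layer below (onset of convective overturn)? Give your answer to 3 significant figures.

Density deficit of the surface layer: 997.989 − 997.589 = 0.4 kg m⁻³.
Required change = 0.4 / 0.737 = 0.543 g L⁻¹.

0.543 g L⁻¹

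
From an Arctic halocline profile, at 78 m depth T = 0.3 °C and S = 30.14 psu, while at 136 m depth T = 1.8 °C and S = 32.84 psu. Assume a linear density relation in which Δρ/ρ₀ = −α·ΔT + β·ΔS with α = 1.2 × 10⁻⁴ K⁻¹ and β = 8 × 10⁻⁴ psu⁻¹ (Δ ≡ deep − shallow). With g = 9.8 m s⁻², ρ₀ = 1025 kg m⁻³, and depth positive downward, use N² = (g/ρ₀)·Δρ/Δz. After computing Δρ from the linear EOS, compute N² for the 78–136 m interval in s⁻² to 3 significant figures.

3.35 × 10⁻⁴ s⁻²

ΔT = +1.5 K, ΔS = +2.70 psu (deep − shallow).
Δρ/ρ₀ = −αΔT + βΔS = -1.80 × 10⁻⁴ + 2.16 × 10⁻³ = 1.98 × 10⁻³, so Δρ ≈ 2.030 kg m⁻³.
N² = (g/ρ₀)·Δρ/Δz = g·(Δρ/ρ₀)/Δz = 9.8 × 1.98 × 10⁻³ / 58 = 3.3455 × 10⁻⁴ s⁻² ≈ 3.35 × 10⁻⁴ s⁻².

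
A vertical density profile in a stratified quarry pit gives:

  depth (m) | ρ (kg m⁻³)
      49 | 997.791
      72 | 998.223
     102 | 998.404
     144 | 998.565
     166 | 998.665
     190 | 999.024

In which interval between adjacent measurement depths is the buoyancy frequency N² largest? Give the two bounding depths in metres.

Compute the density gradient over each adjacent pair:
  49–72 m: Δρ/Δz = 0.432/23 = 0.019 kg m⁻⁴
  72–102 m: Δρ/Δz = 0.181/30 = 6.0 × 10⁻³ kg m⁻⁴
  102–144 m: Δρ/Δz = 0.161/42 = 3.8 × 10⁻³ kg m⁻⁴
  144–166 m: Δρ/Δz = 0.100/22 = 4.5 × 10⁻³ kg m⁻⁴
  166–190 m: Δρ/Δz = 0.359/24 = 0.015 kg m⁻⁴
The largest gradient is in the 49–72 m interval — the pycnocline.

49–72 m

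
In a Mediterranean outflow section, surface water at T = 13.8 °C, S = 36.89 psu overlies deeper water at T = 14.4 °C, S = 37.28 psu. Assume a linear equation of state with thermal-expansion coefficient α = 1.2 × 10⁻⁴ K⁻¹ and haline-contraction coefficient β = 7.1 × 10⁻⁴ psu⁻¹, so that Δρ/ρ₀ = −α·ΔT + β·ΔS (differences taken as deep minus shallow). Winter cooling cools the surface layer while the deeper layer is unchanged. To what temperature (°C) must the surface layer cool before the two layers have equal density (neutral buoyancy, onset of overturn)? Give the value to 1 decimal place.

Neutral buoyancy requires Δρ = 0, i.e. −α(T_deep − T_surf′) + β(S_deep − S_surf) = 0.
T_surf′ = T_deep − (β/α)·ΔS = 14.4 − (7.1 × 10⁻⁴/1.2 × 10⁻⁴)·(+0.39) = 12.093 °C.
Cooling required: 13.8 − (12.093) = 1.707 °C.

12.1 °C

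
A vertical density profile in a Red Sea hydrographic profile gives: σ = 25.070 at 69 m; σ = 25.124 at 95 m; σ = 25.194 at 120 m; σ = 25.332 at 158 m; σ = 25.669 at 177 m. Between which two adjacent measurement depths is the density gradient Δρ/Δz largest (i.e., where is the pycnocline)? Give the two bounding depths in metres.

Compute the density gradient over each adjacent pair:
  69–95 m: Δρ/Δz = 0.054/26 = 2.1 × 10⁻³ kg m⁻⁴
  95–120 m: Δρ/Δz = 0.070/25 = 2.8 × 10⁻³ kg m⁻⁴
  120–158 m: Δρ/Δz = 0.138/38 = 3.6 × 10⁻³ kg m⁻⁴
  158–177 m: Δρ/Δz = 0.337/19 = 0.018 kg m⁻⁴
The largest gradient is in the 158–177 m interval — the pycnocline.

158–177 m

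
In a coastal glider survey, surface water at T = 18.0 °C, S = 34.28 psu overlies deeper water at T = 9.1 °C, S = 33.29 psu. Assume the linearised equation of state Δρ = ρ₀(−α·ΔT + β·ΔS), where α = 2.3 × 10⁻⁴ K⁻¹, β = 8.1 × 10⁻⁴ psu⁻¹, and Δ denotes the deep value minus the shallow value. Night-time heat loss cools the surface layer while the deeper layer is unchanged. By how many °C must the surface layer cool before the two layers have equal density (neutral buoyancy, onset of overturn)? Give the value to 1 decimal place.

Neutral buoyancy requires Δρ = 0, i.e. −α(T_deep − T_surf′) + β(S_deep − S_surf) = 0.
T_surf′ = T_deep − (β/α)·ΔS = 9.1 − (8.1 × 10⁻⁴/2.3 × 10⁻⁴)·(-0.99) = 12.587 °C.
Cooling required: 18.0 − (12.587) = 5.413 °C.

5.4 °C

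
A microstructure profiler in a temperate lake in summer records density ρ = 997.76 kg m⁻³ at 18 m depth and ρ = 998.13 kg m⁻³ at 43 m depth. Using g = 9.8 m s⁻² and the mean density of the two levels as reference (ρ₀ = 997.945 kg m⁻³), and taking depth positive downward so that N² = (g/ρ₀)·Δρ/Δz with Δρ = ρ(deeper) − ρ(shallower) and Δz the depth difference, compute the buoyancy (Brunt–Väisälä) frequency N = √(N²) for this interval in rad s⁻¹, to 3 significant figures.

Δρ = 998.13 − 997.76 = 0.37 kg m⁻³ over Δz = 43 − 18 = 25 m.
N² = (9.8/997.945) × (0.37/25) = 1.4534 × 10⁻⁴ s⁻².
N = √(1.4534 × 10⁻⁴) = 0.012056 rad s⁻¹ ≈ 0.0121 rad s⁻¹.

0.0121 rad s⁻¹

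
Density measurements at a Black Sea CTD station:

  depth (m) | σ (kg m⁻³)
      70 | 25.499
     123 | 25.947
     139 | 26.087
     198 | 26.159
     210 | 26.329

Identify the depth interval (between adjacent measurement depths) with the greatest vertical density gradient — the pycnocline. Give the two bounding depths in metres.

198–210 m

Compute the density gradient over each adjacent pair:
  70–123 m: Δρ/Δz = 0.448/53 = 8.5 × 10⁻³ kg m⁻⁴
  123–139 m: Δρ/Δz = 0.140/16 = 8.8 × 10⁻³ kg m⁻⁴
  139–198 m: Δρ/Δz = 0.072/59 = 1.2 × 10⁻³ kg m⁻⁴
  198–210 m: Δρ/Δz = 0.170/12 = 0.014 kg m⁻⁴
The largest gradient is in the 198–210 m interval — the pycnocline.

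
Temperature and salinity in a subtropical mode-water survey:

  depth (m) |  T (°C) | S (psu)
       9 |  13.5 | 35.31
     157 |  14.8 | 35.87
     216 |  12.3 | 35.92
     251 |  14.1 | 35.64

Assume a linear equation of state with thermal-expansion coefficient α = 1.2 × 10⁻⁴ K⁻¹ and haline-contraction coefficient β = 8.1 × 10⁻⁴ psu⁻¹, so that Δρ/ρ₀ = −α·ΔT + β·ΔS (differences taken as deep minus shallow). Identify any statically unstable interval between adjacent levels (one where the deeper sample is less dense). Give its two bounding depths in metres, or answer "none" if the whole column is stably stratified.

Evaluate Δρ/ρ₀ = −αΔT + βΔS across each adjacent pair:
  9–157 m: −αΔT+βΔS = −(1.2 × 10⁻⁴)(+1.3)+(8.1 × 10⁻⁴)(+0.56) = 3.0 × 10⁻⁴ → stable
  157–216 m: −αΔT+βΔS = −(1.2 × 10⁻⁴)(-2.5)+(8.1 × 10⁻⁴)(+0.05) = 3.4 × 10⁻⁴ → stable
  216–251 m: −αΔT+βΔS = −(1.2 × 10⁻⁴)(+1.8)+(8.1 × 10⁻⁴)(-0.28) = -4.4 × 10⁻⁴ → UNSTABLE
The 216–251 m interval has Δρ < 0: lighter water underlies denser water.

216–251 m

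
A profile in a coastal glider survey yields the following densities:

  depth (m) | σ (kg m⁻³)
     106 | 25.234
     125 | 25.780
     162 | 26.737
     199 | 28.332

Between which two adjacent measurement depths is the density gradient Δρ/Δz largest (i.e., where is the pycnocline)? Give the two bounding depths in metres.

Compute the density gradient over each adjacent pair:
  106–125 m: Δρ/Δz = 0.546/19 = 0.029 kg m⁻⁴
  125–162 m: Δρ/Δz = 0.957/37 = 0.026 kg m⁻⁴
  162–199 m: Δρ/Δz = 1.595/37 = 0.043 kg m⁻⁴
The largest gradient is in the 162–199 m interval — the pycnocline.

162–199 m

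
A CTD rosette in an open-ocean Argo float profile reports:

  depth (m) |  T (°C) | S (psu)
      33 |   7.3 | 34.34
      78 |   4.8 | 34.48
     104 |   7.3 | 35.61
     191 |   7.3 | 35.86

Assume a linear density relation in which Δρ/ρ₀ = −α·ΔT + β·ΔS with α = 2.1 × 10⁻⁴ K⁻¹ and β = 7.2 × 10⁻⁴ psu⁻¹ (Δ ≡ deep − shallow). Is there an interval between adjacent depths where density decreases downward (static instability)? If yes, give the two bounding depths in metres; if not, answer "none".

none

Evaluate Δρ/ρ₀ = −αΔT + βΔS across each adjacent pair:
  33–78 m: −αΔT+βΔS = −(2.1 × 10⁻⁴)(-2.5)+(7.2 × 10⁻⁴)(+0.14) = 6.3 × 10⁻⁴ → stable
  78–104 m: −αΔT+βΔS = −(2.1 × 10⁻⁴)(+2.5)+(7.2 × 10⁻⁴)(+1.13) = 2.9 × 10⁻⁴ → stable
  104–191 m: −αΔT+βΔS = −(2.1 × 10⁻⁴)(+0.0)+(7.2 × 10⁻⁴)(+0.25) = 1.8 × 10⁻⁴ → stable
Every interval has Δρ > 0: the column is stably stratified throughout.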